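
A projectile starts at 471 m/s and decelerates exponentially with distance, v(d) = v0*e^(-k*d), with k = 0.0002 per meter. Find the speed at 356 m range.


v = v0*exp(-k*d) = 471*exp(-0.0002*356) = 438.6 m/s

438.6 m/s


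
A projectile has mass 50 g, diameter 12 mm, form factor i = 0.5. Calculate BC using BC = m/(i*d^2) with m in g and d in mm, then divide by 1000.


BC = m/(i*d^2*1000) = 50/(0.5 * 12^2 * 1000) = 0.0006944

0.0006944


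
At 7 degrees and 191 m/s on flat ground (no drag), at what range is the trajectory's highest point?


R = v0^2*sin(2*theta)/g = 191^2*sin(2*7°)/9.81 = 899.649 m
apex_dist = R/2 = 899.649/2 = 449.8 m

449.8 m


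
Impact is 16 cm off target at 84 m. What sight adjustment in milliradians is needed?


1 mrad subtends 1 cm per 10 m of range, so adj = error_cm / (dist_m / 10) = 16 / (84/10) = 1.905 mrad

1.905 mrad


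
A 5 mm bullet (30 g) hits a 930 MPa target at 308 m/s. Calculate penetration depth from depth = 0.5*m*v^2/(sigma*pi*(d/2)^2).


A = pi*(d/2)^2 = pi*(5/2)^2 = 19.635 mm^2
E = 0.5*m*v^2 = 0.5*0.03*308^2 = 1422.96 J
depth = E/(sigma*A) = 1422.96 J / (930 MPa * 19.635 mm^2) = 1422.96/(930 * 19.635) m = 0.0779255 m ≈ 77.93 mm

77.93 mm


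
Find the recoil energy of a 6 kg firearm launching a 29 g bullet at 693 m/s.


v_r = m_p*v_p/m_gun = 0.029*693/6 = 3.3495 m/s, E_r = 0.5*m_gun*v_r^2 = 0.5*6*3.3495^2 = 33.66 J

33.66 J


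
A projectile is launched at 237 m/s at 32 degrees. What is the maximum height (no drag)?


H = (v0*sin(theta))^2 / (2g) = (237*sin(32°))^2 / (2*9.81) = 803.9 m

803.9 m


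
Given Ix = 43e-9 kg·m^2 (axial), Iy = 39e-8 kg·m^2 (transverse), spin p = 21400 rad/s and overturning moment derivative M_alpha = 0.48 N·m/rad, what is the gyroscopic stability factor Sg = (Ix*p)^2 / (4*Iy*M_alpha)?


Sg = Ix^2 * p^2 / (4 * Iy * M_alpha) = (43e-9)^2 * 21400^2 / (4 * 39e-8 * 0.48) = 1.131

1.131


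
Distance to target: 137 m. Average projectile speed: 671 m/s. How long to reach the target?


t = d/v = 137/671 = 0.2042 s

0.2042 s


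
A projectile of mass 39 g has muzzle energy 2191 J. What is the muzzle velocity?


v = sqrt(2*E/m) = sqrt(2*2191/0.039) = 335.2 m/s

335.2 m/s


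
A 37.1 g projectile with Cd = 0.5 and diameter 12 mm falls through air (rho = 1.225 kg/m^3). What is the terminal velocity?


A = pi*(d/2)^2 = pi*(12/2000)^2 = 1.13097e-04 m^2
vt = sqrt(2mg/(Cd*rho*A)) = sqrt(2*0.0371*9.81/(0.5 * 1.225 * 1.13097e-04)) = 102.5 m/s

102.5 m/s


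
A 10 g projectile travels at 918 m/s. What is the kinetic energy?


E = 0.5*m*v^2 = 0.5*0.01*918^2 = 4214 J

4214 J


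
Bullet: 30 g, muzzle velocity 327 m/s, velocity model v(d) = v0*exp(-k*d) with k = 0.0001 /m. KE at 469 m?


v = v0*exp(-k*d) = 327*exp(-0.0001*469) = 312.018 m/s
E = 0.5*m*v^2 = 0.5*0.03*312.018^2 = 1460 J

1460 J


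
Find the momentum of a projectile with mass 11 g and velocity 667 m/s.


p = m*v = 0.011*667 = 7.337 kg·m/s

7.337 kg·m/s


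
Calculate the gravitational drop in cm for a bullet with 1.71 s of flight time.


drop = 0.5*g*t^2 = 0.5*9.81*1.71^2 = 14.3427 m ≈ 1434 cm

1434 cm


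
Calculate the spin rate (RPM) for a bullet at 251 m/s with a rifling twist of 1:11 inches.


twist_m = 11*0.0254 = 0.2794 m
spin = v/twist = 251/0.2794 = 898.3536 rev/s
RPM = spin*60 = 898.3536*60 ≈ 53901 RPM

53901 RPM


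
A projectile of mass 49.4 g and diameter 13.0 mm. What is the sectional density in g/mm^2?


SD = m/d^2 = 49.4/13.0^2 = 0.2923 g/mm^2

0.2923 g/mm^2


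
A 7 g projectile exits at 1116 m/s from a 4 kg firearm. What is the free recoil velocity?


v_recoil = m_p * v_p / m_gun = 0.007 * 1116 / 4 = 1.953 m/s

1.953 m/s


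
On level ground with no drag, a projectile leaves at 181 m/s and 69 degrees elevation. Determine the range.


R = v0^2 * sin(2*theta) / g = 181^2 * sin(2*69°) / 9.81 = 2235 m

2235 m


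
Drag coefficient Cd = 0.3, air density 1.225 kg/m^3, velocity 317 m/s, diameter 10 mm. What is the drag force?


A = pi*(d/2)^2 = pi*(10/2000)^2 = 7.85398e-05 m^2
Fd = 0.5*Cd*rho*A*v^2 = 0.5*0.3*1.225*7.85398e-05*317^2 = 1.45 N

1.45 N


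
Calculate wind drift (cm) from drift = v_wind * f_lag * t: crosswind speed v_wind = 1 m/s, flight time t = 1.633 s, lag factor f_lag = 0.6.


drift = v_wind * lag * t = 1 * 0.6 * 1.633 = 0.9798 m ≈ 97.98 cm

97.98 cm


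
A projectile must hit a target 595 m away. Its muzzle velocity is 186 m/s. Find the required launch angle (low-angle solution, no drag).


sin(2*theta) = R*g/v0^2 = 595*9.81/186^2 = 0.168717, theta = arcsin(0.168717)/2 = 4.857°

4.857 degrees


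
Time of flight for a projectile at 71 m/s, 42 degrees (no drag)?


T = 2*v0*sin(theta)/g = 2*71*sin(42°)/9.81 = 9.686 s

9.686 s


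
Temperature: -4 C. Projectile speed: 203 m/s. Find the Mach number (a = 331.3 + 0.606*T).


a = 331.3 + 0.606*(-4) = 328.876 m/s
M = v/a = 203/328.876 = 0.6173

0.6173


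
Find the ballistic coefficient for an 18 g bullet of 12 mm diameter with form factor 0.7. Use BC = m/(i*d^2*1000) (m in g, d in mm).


BC = m/(i*d^2*1000) = 18/(0.7 * 12^2 * 1000) = 0.0001786

0.0001786


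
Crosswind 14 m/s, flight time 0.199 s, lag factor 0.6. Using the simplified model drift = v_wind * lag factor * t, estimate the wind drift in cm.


drift = v_wind * lag * t = 14 * 0.6 * 0.199 = 1.6716 m ≈ 167.2 cm

167.2 cm


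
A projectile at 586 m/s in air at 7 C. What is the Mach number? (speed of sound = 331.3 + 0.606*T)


a = 331.3 + 0.606*(7) = 335.542 m/s
M = v/a = 586/335.542 = 1.746

1.746


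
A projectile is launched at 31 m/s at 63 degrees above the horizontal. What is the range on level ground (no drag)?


R = v0^2 * sin(2*theta) / g = 31^2 * sin(2*63°) / 9.81 = 79.25 m

79.25 m


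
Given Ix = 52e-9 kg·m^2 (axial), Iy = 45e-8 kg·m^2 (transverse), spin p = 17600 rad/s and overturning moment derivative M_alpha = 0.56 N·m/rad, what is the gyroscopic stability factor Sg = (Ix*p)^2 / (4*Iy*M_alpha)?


Sg = Ix^2 * p^2 / (4 * Iy * M_alpha) = (52e-9)^2 * 17600^2 / (4 * 45e-8 * 0.56) = 0.8309

0.8309


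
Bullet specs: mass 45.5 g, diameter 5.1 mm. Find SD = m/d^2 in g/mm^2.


SD = m/d^2 = 45.5/5.1^2 = 1.749 g/mm^2

1.749 g/mm^2


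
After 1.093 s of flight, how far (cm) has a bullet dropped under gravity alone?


drop = 0.5*g*t^2 = 0.5*9.81*1.093^2 = 5.85975 m ≈ 586 cm

586 cm


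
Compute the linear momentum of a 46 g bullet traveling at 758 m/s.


p = m*v = 0.046*758 = 34.87 kg·m/s

34.87 kg·m/s


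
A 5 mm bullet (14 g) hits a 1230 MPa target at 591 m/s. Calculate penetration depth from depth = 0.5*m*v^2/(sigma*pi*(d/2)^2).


A = pi*(d/2)^2 = pi*(5/2)^2 = 19.635 mm^2
E = 0.5*m*v^2 = 0.5*0.014*591^2 = 2444.97 J
depth = E/(sigma*A) = 2444.97 J / (1230 MPa * 19.635 mm^2) = 2444.97/(1230 * 19.635) m = 0.101237 m ≈ 101.2 mm

101.2 mm


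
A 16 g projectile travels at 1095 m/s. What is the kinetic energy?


E = 0.5*m*v^2 = 0.5*0.016*1095^2 = 9592 J

9592 J


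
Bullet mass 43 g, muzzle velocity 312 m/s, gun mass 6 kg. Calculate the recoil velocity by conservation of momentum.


v_recoil = m_p * v_p / m_gun = 0.043 * 312 / 6 = 2.236 m/s

2.236 m/s


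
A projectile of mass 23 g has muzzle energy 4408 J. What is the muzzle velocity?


v = sqrt(2*E/m) = sqrt(2*4408/0.023) = 619.1 m/s

619.1 m/s


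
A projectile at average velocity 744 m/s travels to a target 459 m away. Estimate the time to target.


t = d/v = 459/744 = 0.6169 s

0.6169 s


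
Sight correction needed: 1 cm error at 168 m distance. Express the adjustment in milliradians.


1 mrad subtends 1 cm per 10 m of range, so adj = error_cm / (dist_m / 10) = 1 / (168/10) = 0.05952 mrad

0.05952 mrad


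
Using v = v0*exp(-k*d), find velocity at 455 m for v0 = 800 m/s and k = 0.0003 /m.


v = v0*exp(-k*d) = 800*exp(-0.0003*455) = 697.9 m/s

697.9 m/s


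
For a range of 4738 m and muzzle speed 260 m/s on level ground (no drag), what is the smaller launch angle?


sin(2*theta) = R*g/v0^2 = 4738*9.81/260^2 = 0.687571, theta = arcsin(0.687571)/2 = 21.72°

21.72 degrees


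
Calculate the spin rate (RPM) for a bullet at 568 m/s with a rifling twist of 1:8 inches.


twist_m = 8*0.0254 = 0.2032 m
spin = v/twist = 568/0.2032 = 2795.276 rev/s
RPM = spin*60 = 2795.276*60 ≈ 167717 RPM

167717 RPM


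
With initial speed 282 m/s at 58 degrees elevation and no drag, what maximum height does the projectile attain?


H = (v0*sin(theta))^2 / (2g) = (282*sin(58°))^2 / (2*9.81) = 2915 m

2915 m


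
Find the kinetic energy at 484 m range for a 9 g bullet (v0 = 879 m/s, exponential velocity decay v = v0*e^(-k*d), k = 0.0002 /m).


v = v0*exp(-k*d) = 879*exp(-0.0002*484) = 797.901 m/s
E = 0.5*m*v^2 = 0.5*0.009*797.901^2 = 2865 J

2865 J


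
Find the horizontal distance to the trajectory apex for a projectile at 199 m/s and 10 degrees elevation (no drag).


R = v0^2*sin(2*theta)/g = 199^2*sin(2*10°)/9.81 = 1380.67 m
apex_dist = R/2 = 1380.67/2 = 690.3 m

690.3 m


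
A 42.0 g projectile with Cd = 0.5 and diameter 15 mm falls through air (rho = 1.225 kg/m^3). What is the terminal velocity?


A = pi*(d/2)^2 = pi*(15/2000)^2 = 1.76715e-04 m^2
vt = sqrt(2mg/(Cd*rho*A)) = sqrt(2*0.042*9.81/(0.5 * 1.225 * 1.76715e-04)) = 87.25 m/s

87.25 m/s


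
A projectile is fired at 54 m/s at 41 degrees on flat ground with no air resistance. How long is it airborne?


T = 2*v0*sin(theta)/g = 2*54*sin(41°)/9.81 = 7.223 s

7.223 s


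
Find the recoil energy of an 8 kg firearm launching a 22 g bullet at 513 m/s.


v_r = m_p*v_p/m_gun = 0.022*513/8 = 1.41075 m/s, E_r = 0.5*m_gun*v_r^2 = 0.5*8*1.41075^2 = 7.961 J

7.961 J


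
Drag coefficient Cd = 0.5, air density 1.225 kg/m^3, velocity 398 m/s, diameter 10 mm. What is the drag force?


A = pi*(d/2)^2 = pi*(10/2000)^2 = 7.85398e-05 m^2
Fd = 0.5*Cd*rho*A*v^2 = 0.5*0.5*1.225*7.85398e-05*398^2 = 3.81 N

3.81 N


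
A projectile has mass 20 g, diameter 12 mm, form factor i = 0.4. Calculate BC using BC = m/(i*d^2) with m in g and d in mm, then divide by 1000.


BC = m/(i*d^2*1000) = 20/(0.4 * 12^2 * 1000) = 0.0003472

0.0003472


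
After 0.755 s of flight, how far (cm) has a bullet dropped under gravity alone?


drop = 0.5*g*t^2 = 0.5*9.81*0.755^2 = 2.79597 m ≈ 279.6 cm

279.6 cm


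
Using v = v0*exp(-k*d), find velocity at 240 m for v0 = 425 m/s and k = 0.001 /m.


v = v0*exp(-k*d) = 425*exp(-0.001*240) = 334.3 m/s

334.3 m/s


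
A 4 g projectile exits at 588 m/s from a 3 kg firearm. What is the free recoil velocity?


v_recoil = m_p * v_p / m_gun = 0.004 * 588 / 3 = 0.784 m/s

0.784 m/s


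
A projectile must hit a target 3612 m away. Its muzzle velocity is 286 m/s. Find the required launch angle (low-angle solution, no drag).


sin(2*theta) = R*g/v0^2 = 3612*9.81/286^2 = 0.433196, theta = arcsin(0.433196)/2 = 12.84°

12.84 degrees


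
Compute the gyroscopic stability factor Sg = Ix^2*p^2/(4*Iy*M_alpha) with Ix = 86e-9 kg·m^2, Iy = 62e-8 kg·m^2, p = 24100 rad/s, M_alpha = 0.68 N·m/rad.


Sg = Ix^2 * p^2 / (4 * Iy * M_alpha) = (86e-9)^2 * 24100^2 / (4 * 62e-8 * 0.68) = 2.547

2.547


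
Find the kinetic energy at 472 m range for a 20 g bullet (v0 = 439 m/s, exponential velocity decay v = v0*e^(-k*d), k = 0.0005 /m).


v = v0*exp(-k*d) = 439*exp(-0.0005*472) = 346.714 m/s
E = 0.5*m*v^2 = 0.5*0.02*346.714^2 = 1202 J

1202 J


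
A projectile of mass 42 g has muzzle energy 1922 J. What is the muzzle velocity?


v = sqrt(2*E/m) = sqrt(2*1922/0.042) = 302.5 m/s

302.5 m/s


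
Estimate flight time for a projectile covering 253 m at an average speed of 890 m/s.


t = d/v = 253/890 = 0.2843 s

0.2843 s


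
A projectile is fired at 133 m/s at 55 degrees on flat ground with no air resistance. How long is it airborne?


T = 2*v0*sin(theta)/g = 2*133*sin(55°)/9.81 = 22.21 s

22.21 s


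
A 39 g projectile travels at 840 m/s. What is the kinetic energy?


E = 0.5*m*v^2 = 0.5*0.039*840^2 = 13759 J

13759 J


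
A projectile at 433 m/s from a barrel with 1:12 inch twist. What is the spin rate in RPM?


twist_m = 12*0.0254 = 0.3048 m
spin = v/twist = 433/0.3048 = 1420.604 rev/s
RPM = spin*60 = 1420.604*60 ≈ 85236 RPM

85236 RPM


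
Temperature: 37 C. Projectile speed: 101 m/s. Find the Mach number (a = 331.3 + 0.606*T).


a = 331.3 + 0.606*(37) = 353.722 m/s
M = v/a = 101/353.722 = 0.2855

0.2855


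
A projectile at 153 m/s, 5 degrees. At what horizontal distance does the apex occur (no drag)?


R = v0^2*sin(2*theta)/g = 153^2*sin(2*5°)/9.81 = 414.366 m
apex_dist = R/2 = 414.366/2 = 207.2 m

207.2 m


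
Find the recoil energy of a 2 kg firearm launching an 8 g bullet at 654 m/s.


v_r = m_p*v_p/m_gun = 0.008*654/2 = 2.616 m/s, E_r = 0.5*m_gun*v_r^2 = 0.5*2*2.616^2 = 6.843 J

6.843 J


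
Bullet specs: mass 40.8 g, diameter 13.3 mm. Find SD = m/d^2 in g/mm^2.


SD = m/d^2 = 40.8/13.3^2 = 0.2307 g/mm^2

0.2307 g/mm^2


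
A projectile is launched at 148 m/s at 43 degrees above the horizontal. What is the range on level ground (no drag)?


R = v0^2 * sin(2*theta) / g = 148^2 * sin(2*43°) / 9.81 = 2227 m

2227 m


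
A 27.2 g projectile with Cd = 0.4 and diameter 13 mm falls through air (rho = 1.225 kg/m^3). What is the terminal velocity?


A = pi*(d/2)^2 = pi*(13/2000)^2 = 1.32732e-04 m^2
vt = sqrt(2mg/(Cd*rho*A)) = sqrt(2*0.0272*9.81/(0.4 * 1.225 * 1.32732e-04)) = 90.58 m/s

90.58 m/s


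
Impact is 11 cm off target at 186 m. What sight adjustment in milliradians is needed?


1 mrad subtends 1 cm per 10 m of range, so adj = error_cm / (dist_m / 10) = 11 / (186/10) = 0.5914 mrad

0.5914 mrad


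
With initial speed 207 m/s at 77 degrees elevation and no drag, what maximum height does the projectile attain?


H = (v0*sin(theta))^2 / (2g) = (207*sin(77°))^2 / (2*9.81) = 2073 m

2073 m


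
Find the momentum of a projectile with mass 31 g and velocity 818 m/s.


p = m*v = 0.031*818 = 25.36 kg·m/s

25.36 kg·m/s


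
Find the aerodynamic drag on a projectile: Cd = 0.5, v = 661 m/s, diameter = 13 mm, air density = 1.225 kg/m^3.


A = pi*(d/2)^2 = pi*(13/2000)^2 = 1.32732e-04 m^2
Fd = 0.5*Cd*rho*A*v^2 = 0.5*0.5*1.225*1.32732e-04*661^2 = 17.76 N

17.76 N


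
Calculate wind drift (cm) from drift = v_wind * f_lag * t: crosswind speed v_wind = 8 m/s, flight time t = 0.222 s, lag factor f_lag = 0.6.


drift = v_wind * lag * t = 8 * 0.6 * 0.222 = 1.0656 m ≈ 106.6 cm

106.6 cm


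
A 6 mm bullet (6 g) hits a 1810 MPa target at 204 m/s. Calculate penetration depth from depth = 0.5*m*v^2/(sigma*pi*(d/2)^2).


A = pi*(d/2)^2 = pi*(6/2)^2 = 28.2743 mm^2
E = 0.5*m*v^2 = 0.5*0.006*204^2 = 124.848 J
depth = E/(sigma*A) = 124.848 J / (1810 MPa * 28.2743 mm^2) = 124.848/(1810 * 28.2743) m = 0.00243956 m ≈ 2.44 mm

2.44 mm


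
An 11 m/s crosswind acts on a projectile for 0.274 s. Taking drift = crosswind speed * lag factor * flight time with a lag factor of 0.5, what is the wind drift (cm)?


drift = v_wind * lag * t = 11 * 0.5 * 0.274 = 1.507 m ≈ 150.7 cm

150.7 cm


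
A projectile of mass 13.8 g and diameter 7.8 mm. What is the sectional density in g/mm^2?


SD = m/d^2 = 13.8/7.8^2 = 0.2268 g/mm^2

0.2268 g/mm^2


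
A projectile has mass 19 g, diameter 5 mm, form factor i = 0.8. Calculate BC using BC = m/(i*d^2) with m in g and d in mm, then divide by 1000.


BC = m/(i*d^2*1000) = 19/(0.8 * 5^2 * 1000) = 0.00095

0.00095


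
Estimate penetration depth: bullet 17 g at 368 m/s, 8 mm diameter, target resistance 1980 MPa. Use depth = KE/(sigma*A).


A = pi*(d/2)^2 = pi*(8/2)^2 = 50.2655 mm^2
E = 0.5*m*v^2 = 0.5*0.017*368^2 = 1151.1 J
depth = E/(sigma*A) = 1151.1 J / (1980 MPa * 50.2655 mm^2) = 1151.1/(1980 * 50.2655) m = 0.0115659 m ≈ 11.57 mm

11.57 mm


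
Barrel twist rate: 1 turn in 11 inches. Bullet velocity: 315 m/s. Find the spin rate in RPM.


twist_m = 11*0.0254 = 0.2794 m
spin = v/twist = 315/0.2794 = 1127.416 rev/s
RPM = spin*60 = 1127.416*60 ≈ 67645 RPM

67645 RPM


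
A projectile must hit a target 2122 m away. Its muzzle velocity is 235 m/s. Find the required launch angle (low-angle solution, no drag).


sin(2*theta) = R*g/v0^2 = 2122*9.81/235^2 = 0.376946, theta = arcsin(0.376946)/2 = 11.07°

11.07 degrees


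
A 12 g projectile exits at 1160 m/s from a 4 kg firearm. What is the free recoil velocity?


v_recoil = m_p * v_p / m_gun = 0.012 * 1160 / 4 = 3.48 m/s

3.48 m/s


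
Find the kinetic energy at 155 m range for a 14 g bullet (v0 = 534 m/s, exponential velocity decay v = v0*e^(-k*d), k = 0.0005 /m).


v = v0*exp(-k*d) = 534*exp(-0.0005*155) = 494.178 m/s
E = 0.5*m*v^2 = 0.5*0.014*494.178^2 = 1709 J

1709 J


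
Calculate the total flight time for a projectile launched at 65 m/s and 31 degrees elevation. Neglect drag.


T = 2*v0*sin(theta)/g = 2*65*sin(31°)/9.81 = 6.825 s

6.825 s


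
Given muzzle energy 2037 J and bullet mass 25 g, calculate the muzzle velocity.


v = sqrt(2*E/m) = sqrt(2*2037/0.025) = 403.7 m/s

403.7 m/s


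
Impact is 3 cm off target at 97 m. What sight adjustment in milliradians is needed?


1 mrad subtends 1 cm per 10 m of range, so adj = error_cm / (dist_m / 10) = 3 / (97/10) = 0.3093 mrad

0.3093 mrad


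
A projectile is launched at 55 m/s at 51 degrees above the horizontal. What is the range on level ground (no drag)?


R = v0^2 * sin(2*theta) / g = 55^2 * sin(2*51°) / 9.81 = 301.6 m

301.6 m


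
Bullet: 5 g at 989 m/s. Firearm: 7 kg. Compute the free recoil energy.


v_r = m_p*v_p/m_gun = 0.005*989/7 = 0.706429 m/s, E_r = 0.5*m_gun*v_r^2 = 0.5*7*0.706429^2 = 1.747 J

1.747 J


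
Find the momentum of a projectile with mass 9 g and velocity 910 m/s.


p = m*v = 0.009*910 = 8.19 kg·m/s

8.19 kg·m/s


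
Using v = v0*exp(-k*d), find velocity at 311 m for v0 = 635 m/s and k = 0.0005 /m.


v = v0*exp(-k*d) = 635*exp(-0.0005*311) = 543.6 m/s

543.6 m/s


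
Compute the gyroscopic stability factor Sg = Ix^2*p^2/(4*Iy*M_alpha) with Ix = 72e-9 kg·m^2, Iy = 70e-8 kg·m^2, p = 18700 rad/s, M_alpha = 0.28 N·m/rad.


Sg = Ix^2 * p^2 / (4 * Iy * M_alpha) = (72e-9)^2 * 18700^2 / (4 * 70e-8 * 0.28) = 2.312

2.312


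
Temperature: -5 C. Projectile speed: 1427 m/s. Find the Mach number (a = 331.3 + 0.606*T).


a = 331.3 + 0.606*(-5) = 328.27 m/s
M = v/a = 1427/328.27 = 4.347

4.347


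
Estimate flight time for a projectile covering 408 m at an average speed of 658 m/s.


t = d/v = 408/658 = 0.6201 s

0.6201 s


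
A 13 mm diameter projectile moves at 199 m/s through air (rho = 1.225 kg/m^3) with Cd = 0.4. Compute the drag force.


A = pi*(d/2)^2 = pi*(13/2000)^2 = 1.32732e-04 m^2
Fd = 0.5*Cd*rho*A*v^2 = 0.5*0.4*1.225*1.32732e-04*199^2 = 1.288 N

1.288 N


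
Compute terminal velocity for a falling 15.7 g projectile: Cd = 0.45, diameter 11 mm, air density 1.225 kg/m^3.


A = pi*(d/2)^2 = pi*(11/2000)^2 = 9.50332e-05 m^2
vt = sqrt(2mg/(Cd*rho*A)) = sqrt(2*0.0157*9.81/(0.45 * 1.225 * 9.50332e-05)) = 76.68 m/s

76.68 m/s


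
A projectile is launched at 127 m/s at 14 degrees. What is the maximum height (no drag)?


H = (v0*sin(theta))^2 / (2g) = (127*sin(14°))^2 / (2*9.81) = 48.11 m

48.11 m


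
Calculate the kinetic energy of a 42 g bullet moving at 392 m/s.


E = 0.5*m*v^2 = 0.5*0.042*392^2 = 3227 J

3227 J


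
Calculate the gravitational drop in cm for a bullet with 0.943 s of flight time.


drop = 0.5*g*t^2 = 0.5*9.81*0.943^2 = 4.36177 m ≈ 436.2 cm

436.2 cm


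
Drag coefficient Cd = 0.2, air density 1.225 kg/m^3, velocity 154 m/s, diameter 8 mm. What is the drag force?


A = pi*(d/2)^2 = pi*(8/2000)^2 = 5.02655e-05 m^2
Fd = 0.5*Cd*rho*A*v^2 = 0.5*0.2*1.225*5.02655e-05*154^2 = 0.146 N

0.146 N


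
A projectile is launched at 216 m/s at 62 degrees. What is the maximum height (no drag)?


H = (v0*sin(theta))^2 / (2g) = (216*sin(62°))^2 / (2*9.81) = 1854 m

1854 m


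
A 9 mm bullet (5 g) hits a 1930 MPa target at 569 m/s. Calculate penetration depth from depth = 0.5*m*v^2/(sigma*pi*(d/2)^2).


A = pi*(d/2)^2 = pi*(9/2)^2 = 63.6173 mm^2
E = 0.5*m*v^2 = 0.5*0.005*569^2 = 809.403 J
depth = E/(sigma*A) = 809.403 J / (1930 MPa * 63.6173 mm^2) = 809.403/(1930 * 63.6173) m = 0.00659223 m ≈ 6.592 mm

6.592 mm


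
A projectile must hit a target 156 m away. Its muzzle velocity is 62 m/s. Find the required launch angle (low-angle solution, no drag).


sin(2*theta) = R*g/v0^2 = 156*9.81/62^2 = 0.398117, theta = arcsin(0.398117)/2 = 11.73°

11.73 degrees


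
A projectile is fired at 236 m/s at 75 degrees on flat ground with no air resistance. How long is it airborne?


T = 2*v0*sin(theta)/g = 2*236*sin(75°)/9.81 = 46.47 s

46.47 s


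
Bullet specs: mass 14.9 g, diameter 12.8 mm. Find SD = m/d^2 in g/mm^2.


SD = m/d^2 = 14.9/12.8^2 = 0.09094 g/mm^2

0.09094 g/mm^2


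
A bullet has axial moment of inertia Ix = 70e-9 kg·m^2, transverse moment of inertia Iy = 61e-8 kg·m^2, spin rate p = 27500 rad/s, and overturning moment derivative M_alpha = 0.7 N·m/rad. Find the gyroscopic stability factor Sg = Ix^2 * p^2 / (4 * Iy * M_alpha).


Sg = Ix^2 * p^2 / (4 * Iy * M_alpha) = (70e-9)^2 * 27500^2 / (4 * 61e-8 * 0.7) = 2.17

2.17


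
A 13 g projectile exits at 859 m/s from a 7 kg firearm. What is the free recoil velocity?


v_recoil = m_p * v_p / m_gun = 0.013 * 859 / 7 = 1.595 m/s

1.595 m/s


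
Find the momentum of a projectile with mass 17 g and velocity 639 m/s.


p = m*v = 0.017*639 = 10.86 kg·m/s

10.86 kg·m/s


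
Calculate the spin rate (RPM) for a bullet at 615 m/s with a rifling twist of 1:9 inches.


twist_m = 9*0.0254 = 0.2286 m
spin = v/twist = 615/0.2286 = 2690.289 rev/s
RPM = spin*60 = 2690.289*60 ≈ 161417 RPM

161417 RPM


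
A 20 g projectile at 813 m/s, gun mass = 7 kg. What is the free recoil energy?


v_r = m_p*v_p/m_gun = 0.02*813/7 = 2.32286 m/s, E_r = 0.5*m_gun*v_r^2 = 0.5*7*2.32286^2 = 18.88 J

18.88 J


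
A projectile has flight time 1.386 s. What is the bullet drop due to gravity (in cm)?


drop = 0.5*g*t^2 = 0.5*9.81*1.386^2 = 9.42249 m ≈ 942.2 cm

942.2 cm


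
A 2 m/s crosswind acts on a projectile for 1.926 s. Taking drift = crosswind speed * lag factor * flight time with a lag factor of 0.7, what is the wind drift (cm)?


drift = v_wind * lag * t = 2 * 0.7 * 1.926 = 2.6964 m ≈ 269.6 cm

269.6 cm


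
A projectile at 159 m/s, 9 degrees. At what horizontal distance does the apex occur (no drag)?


R = v0^2*sin(2*theta)/g = 159^2*sin(2*9°)/9.81 = 796.357 m
apex_dist = R/2 = 796.357/2 = 398.2 m

398.2 m


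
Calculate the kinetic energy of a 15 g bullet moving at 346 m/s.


E = 0.5*m*v^2 = 0.5*0.015*346^2 = 897.9 J

897.9 J


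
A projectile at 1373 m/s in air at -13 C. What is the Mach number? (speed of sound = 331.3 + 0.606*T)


a = 331.3 + 0.606*(-13) = 323.422 m/s
M = v/a = 1373/323.422 = 4.245

4.245


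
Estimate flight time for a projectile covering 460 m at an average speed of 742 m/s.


t = d/v = 460/742 = 0.6199 s

0.6199 s


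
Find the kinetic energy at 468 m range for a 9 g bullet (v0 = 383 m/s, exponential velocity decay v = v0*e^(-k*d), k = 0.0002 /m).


v = v0*exp(-k*d) = 383*exp(-0.0002*468) = 348.778 m/s
E = 0.5*m*v^2 = 0.5*0.009*348.778^2 = 547.4 J

547.4 J


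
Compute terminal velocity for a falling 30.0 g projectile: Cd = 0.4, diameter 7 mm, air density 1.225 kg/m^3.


A = pi*(d/2)^2 = pi*(7/2000)^2 = 3.84845e-05 m^2
vt = sqrt(2mg/(Cd*rho*A)) = sqrt(2*0.03*9.81/(0.4 * 1.225 * 3.84845e-05)) = 176.7 m/s

176.7 m/s


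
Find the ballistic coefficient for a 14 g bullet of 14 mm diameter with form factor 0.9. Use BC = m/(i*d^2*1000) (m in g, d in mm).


BC = m/(i*d^2*1000) = 14/(0.9 * 14^2 * 1000) = 7.937e-05

7.937e-05


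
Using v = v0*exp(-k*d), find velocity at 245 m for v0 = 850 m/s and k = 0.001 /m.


v = v0*exp(-k*d) = 850*exp(-0.001*245) = 665.3 m/s

665.3 m/s


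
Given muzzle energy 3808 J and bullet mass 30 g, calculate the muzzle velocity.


v = sqrt(2*E/m) = sqrt(2*3808/0.03) = 503.9 m/s

503.9 m/s


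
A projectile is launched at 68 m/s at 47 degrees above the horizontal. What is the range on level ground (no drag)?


R = v0^2 * sin(2*theta) / g = 68^2 * sin(2*47°) / 9.81 = 470.2 m

470.2 m


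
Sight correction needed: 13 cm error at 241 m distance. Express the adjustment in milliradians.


1 mrad subtends 1 cm per 10 m of range, so adj = error_cm / (dist_m / 10) = 13 / (241/10) = 0.5394 mrad

0.5394 mrad


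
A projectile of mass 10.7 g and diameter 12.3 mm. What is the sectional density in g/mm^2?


SD = m/d^2 = 10.7/12.3^2 = 0.07073 g/mm^2

0.07073 g/mm^2


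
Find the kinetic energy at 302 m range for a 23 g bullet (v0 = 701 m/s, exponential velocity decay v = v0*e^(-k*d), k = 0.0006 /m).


v = v0*exp(-k*d) = 701*exp(-0.0006*302) = 584.822 m/s
E = 0.5*m*v^2 = 0.5*0.023*584.822^2 = 3933 J

3933 J


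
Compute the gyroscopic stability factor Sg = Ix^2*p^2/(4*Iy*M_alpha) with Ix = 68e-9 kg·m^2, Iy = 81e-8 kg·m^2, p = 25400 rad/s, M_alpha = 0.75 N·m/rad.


Sg = Ix^2 * p^2 / (4 * Iy * M_alpha) = (68e-9)^2 * 25400^2 / (4 * 81e-8 * 0.75) = 1.228

1.228


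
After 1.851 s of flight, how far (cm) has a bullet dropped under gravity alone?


drop = 0.5*g*t^2 = 0.5*9.81*1.851^2 = 16.8055 m ≈ 1681 cm

1681 cm


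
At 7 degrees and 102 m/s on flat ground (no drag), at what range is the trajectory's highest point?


R = v0^2*sin(2*theta)/g = 102^2*sin(2*7°)/9.81 = 256.57 m
apex_dist = R/2 = 256.57/2 = 128.3 m

128.3 m


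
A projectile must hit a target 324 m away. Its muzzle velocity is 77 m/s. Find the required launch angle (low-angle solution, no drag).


sin(2*theta) = R*g/v0^2 = 324*9.81/77^2 = 0.536084, theta = arcsin(0.536084)/2 = 16.21°

16.21 degrees


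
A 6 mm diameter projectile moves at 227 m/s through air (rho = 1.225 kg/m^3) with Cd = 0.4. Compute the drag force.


A = pi*(d/2)^2 = pi*(6/2000)^2 = 2.82743e-05 m^2
Fd = 0.5*Cd*rho*A*v^2 = 0.5*0.4*1.225*2.82743e-05*227^2 = 0.357 N

0.357 N


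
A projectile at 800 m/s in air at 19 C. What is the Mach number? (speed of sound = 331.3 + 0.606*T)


a = 331.3 + 0.606*(19) = 342.814 m/s
M = v/a = 800/342.814 = 2.334

2.334


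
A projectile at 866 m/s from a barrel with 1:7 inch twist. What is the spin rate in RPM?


twist_m = 7*0.0254 = 0.1778 m
spin = v/twist = 866/0.1778 = 4870.641 rev/s
RPM = spin*60 = 4870.641*60 ≈ 292238 RPM

292238 RPM


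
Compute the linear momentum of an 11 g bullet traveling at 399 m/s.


p = m*v = 0.011*399 = 4.389 kg·m/s

4.389 kg·m/s


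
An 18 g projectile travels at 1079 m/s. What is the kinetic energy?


E = 0.5*m*v^2 = 0.5*0.018*1079^2 = 10478 J

10478 J


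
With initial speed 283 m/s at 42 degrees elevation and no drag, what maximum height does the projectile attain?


H = (v0*sin(theta))^2 / (2g) = (283*sin(42°))^2 / (2*9.81) = 1828 m

1828 m


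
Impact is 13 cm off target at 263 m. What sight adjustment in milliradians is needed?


1 mrad subtends 1 cm per 10 m of range, so adj = error_cm / (dist_m / 10) = 13 / (263/10) = 0.4943 mrad

0.4943 mrad


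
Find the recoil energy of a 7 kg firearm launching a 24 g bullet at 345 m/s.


v_r = m_p*v_p/m_gun = 0.024*345/7 = 1.18286 m/s, E_r = 0.5*m_gun*v_r^2 = 0.5*7*1.18286^2 = 4.897 J

4.897 J


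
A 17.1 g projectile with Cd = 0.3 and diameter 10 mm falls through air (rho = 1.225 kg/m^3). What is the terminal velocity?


A = pi*(d/2)^2 = pi*(10/2000)^2 = 7.85398e-05 m^2
vt = sqrt(2mg/(Cd*rho*A)) = sqrt(2*0.0171*9.81/(0.3 * 1.225 * 7.85398e-05)) = 107.8 m/s

107.8 m/s


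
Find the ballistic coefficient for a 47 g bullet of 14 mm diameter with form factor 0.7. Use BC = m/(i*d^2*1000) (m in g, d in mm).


BC = m/(i*d^2*1000) = 47/(0.7 * 14^2 * 1000) = 0.0003426

0.0003426


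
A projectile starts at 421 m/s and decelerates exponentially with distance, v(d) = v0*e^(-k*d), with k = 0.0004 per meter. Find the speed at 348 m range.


v = v0*exp(-k*d) = 421*exp(-0.0004*348) = 366.3 m/s

366.3 m/s


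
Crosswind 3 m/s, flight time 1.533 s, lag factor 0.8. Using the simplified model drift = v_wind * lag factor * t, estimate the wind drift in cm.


drift = v_wind * lag * t = 3 * 0.8 * 1.533 = 3.6792 m ≈ 367.9 cm

367.9 cm


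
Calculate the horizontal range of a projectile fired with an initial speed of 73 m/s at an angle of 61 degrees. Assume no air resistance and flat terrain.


R = v0^2 * sin(2*theta) / g = 73^2 * sin(2*61°) / 9.81 = 460.7 m

460.7 m


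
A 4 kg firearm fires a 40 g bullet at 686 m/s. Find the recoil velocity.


v_recoil = m_p * v_p / m_gun = 0.04 * 686 / 4 = 6.86 m/s

6.86 m/s


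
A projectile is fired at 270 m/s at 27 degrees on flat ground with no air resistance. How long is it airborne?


T = 2*v0*sin(theta)/g = 2*270*sin(27°)/9.81 = 24.99 s

24.99 s


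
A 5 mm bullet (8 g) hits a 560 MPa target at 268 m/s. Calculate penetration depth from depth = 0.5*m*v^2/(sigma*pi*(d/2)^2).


A = pi*(d/2)^2 = pi*(5/2)^2 = 19.635 mm^2
E = 0.5*m*v^2 = 0.5*0.008*268^2 = 287.296 J
depth = E/(sigma*A) = 287.296 J / (560 MPa * 19.635 mm^2) = 287.296/(560 * 19.635) m = 0.0261283 m ≈ 26.13 mm

26.13 mm


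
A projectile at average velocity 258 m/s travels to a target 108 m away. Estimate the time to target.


t = d/v = 108/258 = 0.4186 s

0.4186 s


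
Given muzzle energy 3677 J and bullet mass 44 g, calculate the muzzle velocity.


v = sqrt(2*E/m) = sqrt(2*3677/0.044) = 408.8 m/s

408.8 m/s


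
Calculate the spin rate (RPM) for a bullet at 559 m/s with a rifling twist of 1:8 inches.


twist_m = 8*0.0254 = 0.2032 m
spin = v/twist = 559/0.2032 = 2750.984 rev/s
RPM = spin*60 = 2750.984*60 ≈ 165059 RPM

165059 RPM


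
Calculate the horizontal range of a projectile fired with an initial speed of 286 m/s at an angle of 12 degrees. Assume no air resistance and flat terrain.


R = v0^2 * sin(2*theta) / g = 286^2 * sin(2*12°) / 9.81 = 3391 m

3391 m


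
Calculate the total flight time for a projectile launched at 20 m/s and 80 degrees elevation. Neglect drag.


T = 2*v0*sin(theta)/g = 2*20*sin(80°)/9.81 = 4.016 s

4.016 s


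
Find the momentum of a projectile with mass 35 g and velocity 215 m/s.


p = m*v = 0.035*215 = 7.525 kg·m/s

7.525 kg·m/s


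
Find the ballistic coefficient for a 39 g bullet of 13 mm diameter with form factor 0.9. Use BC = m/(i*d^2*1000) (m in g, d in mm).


BC = m/(i*d^2*1000) = 39/(0.9 * 13^2 * 1000) = 0.0002564

0.0002564


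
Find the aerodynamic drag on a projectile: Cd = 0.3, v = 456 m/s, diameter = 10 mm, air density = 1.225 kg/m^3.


A = pi*(d/2)^2 = pi*(10/2000)^2 = 7.85398e-05 m^2
Fd = 0.5*Cd*rho*A*v^2 = 0.5*0.3*1.225*7.85398e-05*456^2 = 3.001 N

3.001 N


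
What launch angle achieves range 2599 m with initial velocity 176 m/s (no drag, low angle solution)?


sin(2*theta) = R*g/v0^2 = 2599*9.81/176^2 = 0.823095, theta = arcsin(0.823095)/2 = 27.7°

27.7 degrees


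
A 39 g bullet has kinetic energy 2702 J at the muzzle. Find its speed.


v = sqrt(2*E/m) = sqrt(2*2702/0.039) = 372.2 m/s

372.2 m/s


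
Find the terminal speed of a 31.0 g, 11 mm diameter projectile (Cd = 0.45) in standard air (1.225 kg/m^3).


A = pi*(d/2)^2 = pi*(11/2000)^2 = 9.50332e-05 m^2
vt = sqrt(2mg/(Cd*rho*A)) = sqrt(2*0.031*9.81/(0.45 * 1.225 * 9.50332e-05)) = 107.8 m/s

107.8 m/s


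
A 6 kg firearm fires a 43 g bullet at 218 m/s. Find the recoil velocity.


v_recoil = m_p * v_p / m_gun = 0.043 * 218 / 6 = 1.562 m/s

1.562 m/s


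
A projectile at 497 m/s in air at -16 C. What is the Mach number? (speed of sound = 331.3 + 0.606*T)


a = 331.3 + 0.606*(-16) = 321.604 m/s
M = v/a = 497/321.604 = 1.545

1.545


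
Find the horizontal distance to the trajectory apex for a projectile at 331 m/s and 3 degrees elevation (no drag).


R = v0^2*sin(2*theta)/g = 331^2*sin(2*3°)/9.81 = 1167.4 m
apex_dist = R/2 = 1167.4/2 = 583.7 m

583.7 m


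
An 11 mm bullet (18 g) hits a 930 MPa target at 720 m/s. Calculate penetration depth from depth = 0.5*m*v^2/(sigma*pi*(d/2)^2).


A = pi*(d/2)^2 = pi*(11/2)^2 = 95.0332 mm^2
E = 0.5*m*v^2 = 0.5*0.018*720^2 = 4665.6 J
depth = E/(sigma*A) = 4665.6 J / (930 MPa * 95.0332 mm^2) = 4665.6/(930 * 95.0332) m = 0.0527897 m ≈ 52.79 mm

52.79 mm


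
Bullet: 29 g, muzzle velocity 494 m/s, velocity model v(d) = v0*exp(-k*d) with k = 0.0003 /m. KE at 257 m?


v = v0*exp(-k*d) = 494*exp(-0.0003*257) = 457.344 m/s
E = 0.5*m*v^2 = 0.5*0.029*457.344^2 = 3033 J

3033 J


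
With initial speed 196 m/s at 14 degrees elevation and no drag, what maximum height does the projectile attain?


H = (v0*sin(theta))^2 / (2g) = (196*sin(14°))^2 / (2*9.81) = 114.6 m

114.6 m


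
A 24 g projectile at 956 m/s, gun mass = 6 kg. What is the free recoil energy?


v_r = m_p*v_p/m_gun = 0.024*956/6 = 3.824 m/s, E_r = 0.5*m_gun*v_r^2 = 0.5*6*3.824^2 = 43.87 J

43.87 J


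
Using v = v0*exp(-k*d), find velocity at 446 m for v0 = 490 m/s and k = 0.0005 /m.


v = v0*exp(-k*d) = 490*exp(-0.0005*446) = 392.1 m/s

392.1 m/s


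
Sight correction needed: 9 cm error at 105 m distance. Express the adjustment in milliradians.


1 mrad subtends 1 cm per 10 m of range, so adj = error_cm / (dist_m / 10) = 9 / (105/10) = 0.8571 mrad

0.8571 mrad


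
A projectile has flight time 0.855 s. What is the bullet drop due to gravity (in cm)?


drop = 0.5*g*t^2 = 0.5*9.81*0.855^2 = 3.58568 m ≈ 358.6 cm

358.6 cm


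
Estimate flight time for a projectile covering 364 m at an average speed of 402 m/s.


t = d/v = 364/402 = 0.9055 s

0.9055 s


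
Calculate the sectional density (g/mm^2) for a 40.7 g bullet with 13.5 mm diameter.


SD = m/d^2 = 40.7/13.5^2 = 0.2233 g/mm^2

0.2233 g/mm^2


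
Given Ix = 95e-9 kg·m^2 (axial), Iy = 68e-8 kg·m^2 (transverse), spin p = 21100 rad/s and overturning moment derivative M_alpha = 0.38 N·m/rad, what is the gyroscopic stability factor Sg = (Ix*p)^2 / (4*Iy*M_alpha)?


Sg = Ix^2 * p^2 / (4 * Iy * M_alpha) = (95e-9)^2 * 21100^2 / (4 * 68e-8 * 0.38) = 3.887

3.887


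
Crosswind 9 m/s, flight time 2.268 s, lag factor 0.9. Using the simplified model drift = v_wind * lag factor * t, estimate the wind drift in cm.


drift = v_wind * lag * t = 9 * 0.9 * 2.268 = 18.3708 m ≈ 1837 cm

1837 cm


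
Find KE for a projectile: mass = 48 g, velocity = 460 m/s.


E = 0.5*m*v^2 = 0.5*0.048*460^2 = 5078 J

5078 J


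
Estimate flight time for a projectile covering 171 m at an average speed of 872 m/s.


t = d/v = 171/872 = 0.1961 s

0.1961 s


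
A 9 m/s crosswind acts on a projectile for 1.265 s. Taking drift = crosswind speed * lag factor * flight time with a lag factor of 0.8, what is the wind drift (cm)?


drift = v_wind * lag * t = 9 * 0.8 * 1.265 = 9.108 m ≈ 910.8 cm

910.8 cm


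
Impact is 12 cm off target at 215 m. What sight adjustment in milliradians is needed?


1 mrad subtends 1 cm per 10 m of range, so adj = error_cm / (dist_m / 10) = 12 / (215/10) = 0.5581 mrad

0.5581 mrad


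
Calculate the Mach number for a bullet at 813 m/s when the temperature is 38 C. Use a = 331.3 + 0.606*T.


a = 331.3 + 0.606*(38) = 354.328 m/s
M = v/a = 813/354.328 = 2.294

2.294


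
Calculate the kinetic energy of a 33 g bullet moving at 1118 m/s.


E = 0.5*m*v^2 = 0.5*0.033*1118^2 = 20624 J

20624 J


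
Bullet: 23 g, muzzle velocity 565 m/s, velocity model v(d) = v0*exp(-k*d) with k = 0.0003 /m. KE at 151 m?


v = v0*exp(-k*d) = 565*exp(-0.0003*151) = 539.977 m/s
E = 0.5*m*v^2 = 0.5*0.023*539.977^2 = 3353 J

3353 J


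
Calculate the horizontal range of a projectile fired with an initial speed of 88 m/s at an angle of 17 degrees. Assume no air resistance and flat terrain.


R = v0^2 * sin(2*theta) / g = 88^2 * sin(2*17°) / 9.81 = 441.4 m

441.4 m


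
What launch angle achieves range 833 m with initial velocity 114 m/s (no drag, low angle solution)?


sin(2*theta) = R*g/v0^2 = 833*9.81/114^2 = 0.628788, theta = arcsin(0.628788)/2 = 19.48°

19.48 degrees


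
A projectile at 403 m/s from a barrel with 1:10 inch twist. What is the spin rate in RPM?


twist_m = 10*0.0254 = 0.254 m
spin = v/twist = 403/0.254 = 1586.614 rev/s
RPM = spin*60 = 1586.614*60 ≈ 95197 RPM

95197 RPM


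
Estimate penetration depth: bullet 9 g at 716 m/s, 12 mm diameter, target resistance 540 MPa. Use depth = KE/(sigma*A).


A = pi*(d/2)^2 = pi*(12/2)^2 = 113.097 mm^2
E = 0.5*m*v^2 = 0.5*0.009*716^2 = 2306.95 J
depth = E/(sigma*A) = 2306.95 J / (540 MPa * 113.097 mm^2) = 2306.95/(540 * 113.097) m = 0.037774 m ≈ 37.77 mm

37.77 mm


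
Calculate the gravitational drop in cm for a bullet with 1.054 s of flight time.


drop = 0.5*g*t^2 = 0.5*9.81*1.054^2 = 5.44904 m ≈ 544.9 cm

544.9 cm


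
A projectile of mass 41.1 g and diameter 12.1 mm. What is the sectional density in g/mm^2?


SD = m/d^2 = 41.1/12.1^2 = 0.2807 g/mm^2

0.2807 g/mm^2


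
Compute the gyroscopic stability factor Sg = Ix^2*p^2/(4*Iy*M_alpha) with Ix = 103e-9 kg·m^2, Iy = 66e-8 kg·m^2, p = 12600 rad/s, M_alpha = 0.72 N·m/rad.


Sg = Ix^2 * p^2 / (4 * Iy * M_alpha) = (103e-9)^2 * 12600^2 / (4 * 66e-8 * 0.72) = 0.8861

0.8861


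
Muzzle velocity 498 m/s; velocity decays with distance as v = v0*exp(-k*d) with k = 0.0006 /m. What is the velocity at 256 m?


v = v0*exp(-k*d) = 498*exp(-0.0006*256) = 427.1 m/s

427.1 m/s


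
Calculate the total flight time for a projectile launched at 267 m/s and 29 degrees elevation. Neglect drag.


T = 2*v0*sin(theta)/g = 2*267*sin(29°)/9.81 = 26.39 s

26.39 s


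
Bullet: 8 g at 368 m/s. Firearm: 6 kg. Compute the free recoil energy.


v_r = m_p*v_p/m_gun = 0.008*368/6 = 0.490667 m/s, E_r = 0.5*m_gun*v_r^2 = 0.5*6*0.490667^2 = 0.7223 J

0.7223 J


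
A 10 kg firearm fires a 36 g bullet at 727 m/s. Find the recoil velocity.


v_recoil = m_p * v_p / m_gun = 0.036 * 727 / 10 = 2.617 m/s

2.617 m/s


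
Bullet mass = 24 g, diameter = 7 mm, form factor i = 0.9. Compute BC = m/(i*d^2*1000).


BC = m/(i*d^2*1000) = 24/(0.9 * 7^2 * 1000) = 0.0005442

0.0005442


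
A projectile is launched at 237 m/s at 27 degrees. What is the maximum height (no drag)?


H = (v0*sin(theta))^2 / (2g) = (237*sin(27°))^2 / (2*9.81) = 590.1 m

590.1 m


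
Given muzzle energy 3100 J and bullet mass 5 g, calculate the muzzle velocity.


v = sqrt(2*E/m) = sqrt(2*3100/0.005) = 1114 m/s

1114 m/s


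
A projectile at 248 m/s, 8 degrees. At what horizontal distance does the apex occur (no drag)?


R = v0^2*sin(2*theta)/g = 248^2*sin(2*8°)/9.81 = 1728.11 m
apex_dist = R/2 = 1728.11/2 = 864.1 m

864.1 m


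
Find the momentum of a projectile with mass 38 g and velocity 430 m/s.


p = m*v = 0.038*430 = 16.34 kg·m/s

16.34 kg·m/s


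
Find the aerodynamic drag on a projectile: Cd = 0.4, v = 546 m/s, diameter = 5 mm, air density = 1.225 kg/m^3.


A = pi*(d/2)^2 = pi*(5/2000)^2 = 1.96350e-05 m^2
Fd = 0.5*Cd*rho*A*v^2 = 0.5*0.4*1.225*1.96350e-05*546^2 = 1.434 N

1.434 N


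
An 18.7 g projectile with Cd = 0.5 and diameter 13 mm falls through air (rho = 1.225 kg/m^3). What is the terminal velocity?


A = pi*(d/2)^2 = pi*(13/2000)^2 = 1.32732e-04 m^2
vt = sqrt(2mg/(Cd*rho*A)) = sqrt(2*0.0187*9.81/(0.5 * 1.225 * 1.32732e-04)) = 67.18 m/s

67.18 m/s
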